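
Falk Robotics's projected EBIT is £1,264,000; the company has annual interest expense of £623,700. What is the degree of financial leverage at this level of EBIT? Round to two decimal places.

Interest = £623,700.00.
Degree of financial leverage = EBIT / (EBIT − interest) = £1,264,000 / £640,300.00 = 1.9741.

1.97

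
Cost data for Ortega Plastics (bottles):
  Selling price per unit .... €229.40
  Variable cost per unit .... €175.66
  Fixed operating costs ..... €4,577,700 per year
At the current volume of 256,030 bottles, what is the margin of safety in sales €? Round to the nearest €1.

Unit CM = price − variable cost = €229.40 − €175.66 = €53.74. Break-even units = €4,577,700 ÷ €53.74 = 85,182.36; break-even revenue = 85,182.36 × €229.40 = €19,540,833.27.
Actual sales revenue = 256,030 × €229.40 = €58,733,282.00.
Margin of safety = €58,733,282.00 − €19,540,833.27 = €39,192,449.

€39,192,449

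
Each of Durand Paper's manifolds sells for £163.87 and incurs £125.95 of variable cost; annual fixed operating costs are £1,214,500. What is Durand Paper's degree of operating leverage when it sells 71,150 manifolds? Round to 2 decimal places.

1.82

Total contribution margin = 71,150 × £37.92 = £2,698,008.00.
EBIT = £2,698,008.00 − £1,214,500 = £1,483,508.00.
DOL = contribution ÷ EBIT = £2,698,008.00 ÷ £1,483,508.00 = 1.8187.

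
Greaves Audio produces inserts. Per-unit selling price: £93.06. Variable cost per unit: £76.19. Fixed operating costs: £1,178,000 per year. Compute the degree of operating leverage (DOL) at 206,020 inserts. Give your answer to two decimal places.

Total contribution margin = 206,020 × £16.87 = £3,475,557.40.
Subtracting fixed costs: EBIT = £3,475,557.40 − £1,178,000 = £2,297,557.40.
So DOL = total CM / EBIT = £3,475,557.40 / £2,297,557.40 = 1.5127.

1.51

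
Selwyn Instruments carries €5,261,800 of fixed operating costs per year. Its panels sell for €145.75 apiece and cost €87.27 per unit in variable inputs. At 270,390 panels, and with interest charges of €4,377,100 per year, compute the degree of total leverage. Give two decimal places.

2.56

Contribution at this volume is 270,390 × €58.48 = €15,812,407.20.
Subtracting fixed costs: EBIT = €15,812,407.20 − €5,261,800 = €10,550,607.20. Interest = €4,377,100.00, so EBIT − I = €6,173,507.20.
Degree of total leverage = total CM / (EBIT − interest) = €15,812,407.20 / €6,173,507.20 = 2.5613.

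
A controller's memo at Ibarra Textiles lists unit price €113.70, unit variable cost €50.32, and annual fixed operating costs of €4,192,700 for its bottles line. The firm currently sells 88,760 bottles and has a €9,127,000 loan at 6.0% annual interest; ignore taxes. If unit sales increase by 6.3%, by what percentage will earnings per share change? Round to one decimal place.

At 88,760 units, contribution = 88,760 × €63.38 = €5,625,608.80.
EBIT = €5,625,608.80 − €4,192,700 = €1,432,908.80.
After interest of €547,620.00, pre-tax earnings = €885,288.80.
DCL = total CM / (EBIT − I) = €5,625,608.80 / €885,288.80 = 6.3545.
%ΔEPS = DCL × %ΔSales = 6.3545 × +6.3% = +40.0%.

+40.0%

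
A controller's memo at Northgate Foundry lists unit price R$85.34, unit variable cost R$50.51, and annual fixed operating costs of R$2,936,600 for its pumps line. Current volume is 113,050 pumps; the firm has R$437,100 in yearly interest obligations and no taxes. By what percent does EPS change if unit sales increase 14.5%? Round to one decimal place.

Total contribution margin = 113,050 × R$34.83 = R$3,937,531.50.
Subtracting fixed costs: EBIT = R$3,937,531.50 − R$2,936,600 = R$1,000,931.50.
Interest = R$437,100.00, so EBIT − I = R$563,831.50.
Degree of combined leverage = contribution ÷ (EBIT − I) = R$3,937,531.50 ÷ R$563,831.50 = 6.9835.
%ΔEPS = DCL × %ΔSales = 6.9835 × +14.5% = +101.3%.

+101.3%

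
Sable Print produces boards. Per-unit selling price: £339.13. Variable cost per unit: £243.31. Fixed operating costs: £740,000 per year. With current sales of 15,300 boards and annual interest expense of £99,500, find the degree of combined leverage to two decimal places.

Contribution at this volume is 15,300 × £95.82 = £1,466,046.00.
EBIT = £1,466,046.00 − £740,000 = £726,046.00. Interest = £99,500.00, so EBIT − I = £626,546.00.
DCL = contribution ÷ (EBIT − I) = £1,466,046.00 ÷ £626,546.00 = 2.3399.

2.34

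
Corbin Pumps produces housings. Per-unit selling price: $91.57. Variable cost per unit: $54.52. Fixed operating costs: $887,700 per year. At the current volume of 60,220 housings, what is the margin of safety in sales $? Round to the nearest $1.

$3,320,373

Each unit contributes $91.57 − $54.52 = $37.05. Break-even units = $887,700 ÷ $37.05 = 23,959.51; break-even revenue = 23,959.51 × $91.57 = $2,193,972.71.
Current sales = 60,220 × $91.57 = $5,514,345.40.
Margin of safety = $5,514,345.40 − $2,193,972.71 = $3,320,373.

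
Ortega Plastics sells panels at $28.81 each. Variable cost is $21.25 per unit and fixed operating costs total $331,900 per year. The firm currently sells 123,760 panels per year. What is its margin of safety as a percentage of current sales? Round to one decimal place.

64.5%

Each unit contributes $28.81 − $21.25 = $7.56. Break-even units = $331,900 ÷ $7.56 = 43,902.12; break-even revenue = 43,902.12 × $28.81 = $1,264,819.97.
Actual sales revenue = 123,760 × $28.81 = $3,565,525.60.
Margin of safety = ($3,565,525.60 − $1,264,819.97) ÷ $3,565,525.60 = 64.5%.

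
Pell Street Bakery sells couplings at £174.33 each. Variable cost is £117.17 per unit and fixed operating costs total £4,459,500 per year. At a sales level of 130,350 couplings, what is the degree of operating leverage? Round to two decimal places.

2.49

Total contribution margin = 130,350 × £57.16 = £7,450,806.00.
Subtracting fixed costs: EBIT = £7,450,806.00 − £4,459,500 = £2,991,306.00.
So DOL = total CM / EBIT = £7,450,806.00 / £2,991,306.00 = 2.4908.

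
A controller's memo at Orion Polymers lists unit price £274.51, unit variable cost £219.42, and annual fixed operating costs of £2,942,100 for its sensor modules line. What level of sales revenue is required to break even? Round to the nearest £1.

CM per unit = £274.51 − £219.42 = £55.09; CM ratio = £55.09 / £274.51 = 0.2007.
Break-even sales = FC ÷ CM ratio = £2,942,100 × £274.51 / £55.09 = £14,660,299.

£14,660,299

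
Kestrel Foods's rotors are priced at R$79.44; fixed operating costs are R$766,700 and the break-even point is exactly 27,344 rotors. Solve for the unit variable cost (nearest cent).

R$51.40

Contribution per unit must be FC / Q = R$766,700 / 27,344 = R$28.0391.
Variable cost per unit = R$79.44 − R$28.0391 = R$51.40.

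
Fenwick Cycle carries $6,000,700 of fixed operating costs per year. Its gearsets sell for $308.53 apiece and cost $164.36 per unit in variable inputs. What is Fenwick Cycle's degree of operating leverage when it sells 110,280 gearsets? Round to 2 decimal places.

Total contribution margin = 110,280 × $144.17 = $15,899,067.60.
Subtracting fixed costs: EBIT = $15,899,067.60 − $6,000,700 = $9,898,367.60.
DOL = contribution ÷ EBIT = $15,899,067.60 ÷ $9,898,367.60 = 1.6062.

1.61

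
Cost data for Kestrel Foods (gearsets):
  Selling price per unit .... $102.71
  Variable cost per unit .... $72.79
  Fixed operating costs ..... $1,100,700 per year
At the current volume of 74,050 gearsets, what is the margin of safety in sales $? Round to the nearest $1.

Each unit contributes $102.71 − $72.79 = $29.92. Break-even units = $1,100,700 ÷ $29.92 = 36,788.10; break-even revenue = 36,788.10 × $102.71 = $3,778,505.92.
Actual sales revenue = 74,050 × $102.71 = $7,605,675.50.
Margin of safety = $7,605,675.50 − $3,778,505.92 = $3,827,170.

$3,827,170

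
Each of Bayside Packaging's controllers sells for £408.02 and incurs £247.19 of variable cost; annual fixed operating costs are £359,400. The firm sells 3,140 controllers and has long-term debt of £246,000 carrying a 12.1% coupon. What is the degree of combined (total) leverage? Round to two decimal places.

4.36

Total contribution margin = 3,140 × £160.83 = £505,006.20.
EBIT = £505,006.20 − £359,400 = £145,606.20. Interest = £29,766.00, so EBIT − I = £115,840.20.
Degree of total leverage = total CM / (EBIT − interest) = £505,006.20 / £115,840.20 = 4.3595.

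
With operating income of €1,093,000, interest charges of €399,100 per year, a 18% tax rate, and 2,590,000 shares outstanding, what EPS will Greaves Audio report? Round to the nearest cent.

Interest = €399,100.00, so EBT = €1,093,000 − €399,100.00 = €693,900.00.
After tax at 18%: net income = €693,900.00 × 0.82 = €568,998.00.
Per share: €568,998.00 / 2,590,000 shares = €0.22.

€0.22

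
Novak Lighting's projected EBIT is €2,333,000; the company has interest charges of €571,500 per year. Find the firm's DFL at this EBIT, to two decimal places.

Annual interest charges come to €571,500.00.
Degree of financial leverage = EBIT / (EBIT − interest) = €2,333,000 / €1,761,500.00 = 1.3244.

1.32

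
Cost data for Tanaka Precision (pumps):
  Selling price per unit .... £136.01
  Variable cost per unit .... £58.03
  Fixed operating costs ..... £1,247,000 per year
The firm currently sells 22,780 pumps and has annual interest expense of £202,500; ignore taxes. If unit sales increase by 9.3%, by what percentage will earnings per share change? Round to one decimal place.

+50.5%

Contribution at this volume is 22,780 × £77.98 = £1,776,384.40.
Operating income = contribution − fixed costs = £1,776,384.40 − £1,247,000 = £529,384.40.
Interest = £202,500.00, so EBIT − I = £326,884.40.
DCL = total CM / (EBIT − I) = £1,776,384.40 / £326,884.40 = 5.4343.
%ΔEPS = DCL × %ΔSales = 5.4343 × +9.3% = +50.5%.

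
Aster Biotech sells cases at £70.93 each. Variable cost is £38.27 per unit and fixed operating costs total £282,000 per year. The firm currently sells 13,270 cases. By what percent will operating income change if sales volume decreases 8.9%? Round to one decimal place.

-25.5%

Contribution at this volume is 13,270 × £32.66 = £433,398.20.
Operating income = contribution − fixed costs = £433,398.20 − £282,000 = £151,398.20.
So DOL = total CM / EBIT = £433,398.20 / £151,398.20 = 2.8626.
So EBIT moves 2.8626 × (-8.9%) = -25.5%.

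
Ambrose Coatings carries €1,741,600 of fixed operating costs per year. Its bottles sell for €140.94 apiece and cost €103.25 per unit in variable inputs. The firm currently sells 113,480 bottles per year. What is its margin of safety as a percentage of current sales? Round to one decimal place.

59.3%

Contribution margin per unit = €140.94 − €103.25 = €37.69. Break-even units = €1,741,600 ÷ €37.69 = 46,208.54; break-even revenue = 46,208.54 × €140.94 = €6,512,632.10.
Current sales = 113,480 × €140.94 = €15,993,871.20.
Margin of safety = (€15,993,871.20 − €6,512,632.10) ÷ €15,993,871.20 = 59.3%.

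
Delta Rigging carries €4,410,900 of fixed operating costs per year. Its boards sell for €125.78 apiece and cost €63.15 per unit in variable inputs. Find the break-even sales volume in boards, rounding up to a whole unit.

70,428 boards

Unit CM = price − variable cost = €125.78 − €63.15 = €62.63.
Break-even volume = fixed costs ÷ CM per unit = €4,410,900 ÷ €62.63 = 70,427.91, so 70,428 boards.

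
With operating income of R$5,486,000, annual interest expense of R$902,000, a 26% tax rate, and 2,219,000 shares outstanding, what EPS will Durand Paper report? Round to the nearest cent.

R$1.53

Pre-tax income = R$5,486,000 − R$902,000.00 = R$4,584,000.00.
After tax at 26%: net income = R$4,584,000.00 × 0.74 = R$3,392,160.00.
Per share: R$3,392,160.00 / 2,219,000 shares = R$1.53.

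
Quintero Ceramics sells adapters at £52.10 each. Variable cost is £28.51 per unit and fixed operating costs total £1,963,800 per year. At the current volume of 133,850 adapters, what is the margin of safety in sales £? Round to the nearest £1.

£2,636,409

Each unit contributes £52.10 − £28.51 = £23.59. Break-even units = £1,963,800 ÷ £23.59 = 83,247.14; break-even revenue = 83,247.14 × £52.10 = £4,337,175.92.
Current sales = 133,850 × £52.10 = £6,973,585.00.
Margin of safety = £6,973,585.00 − £4,337,175.92 = £2,636,409.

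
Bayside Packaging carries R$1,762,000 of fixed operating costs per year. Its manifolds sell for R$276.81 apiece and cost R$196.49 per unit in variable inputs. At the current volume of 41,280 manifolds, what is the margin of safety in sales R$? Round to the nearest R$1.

Each unit contributes R$276.81 − R$196.49 = R$80.32. Break-even units = R$1,762,000 ÷ R$80.32 = 21,937.25; break-even revenue = 21,937.25 × R$276.81 = R$6,072,450.45.
Current sales = 41,280 × R$276.81 = R$11,426,716.80.
Margin of safety = R$11,426,716.80 − R$6,072,450.45 = R$5,354,266.

R$5,354,266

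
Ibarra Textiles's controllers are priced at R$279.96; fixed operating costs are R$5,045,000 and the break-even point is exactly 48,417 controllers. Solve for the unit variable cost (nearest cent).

At break-even, FC = Q × (P − VC), so P − VC = R$5,045,000 ÷ 48,417 = R$104.1989.
Hence VC = price − CM = R$279.96 − R$104.1989 = R$175.76.

R$175.76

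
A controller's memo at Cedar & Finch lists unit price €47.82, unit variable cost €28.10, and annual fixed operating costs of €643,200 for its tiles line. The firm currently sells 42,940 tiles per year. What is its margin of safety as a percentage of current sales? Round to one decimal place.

24.0%

Contribution margin per unit = €47.82 − €28.10 = €19.72. Break-even units = €643,200 ÷ €19.72 = 32,616.63; break-even revenue = 32,616.63 × €47.82 = €1,559,727.38.
Current sales = 42,940 × €47.82 = €2,053,390.80.
Margin of safety = (€2,053,390.80 − €1,559,727.38) ÷ €2,053,390.80 = 24.0%.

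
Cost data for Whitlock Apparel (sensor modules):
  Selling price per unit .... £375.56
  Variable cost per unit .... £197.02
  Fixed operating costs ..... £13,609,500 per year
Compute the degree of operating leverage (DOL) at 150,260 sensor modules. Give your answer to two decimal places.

Contribution at this volume is 150,260 × £178.54 = £26,827,420.40.
EBIT = £26,827,420.40 − £13,609,500 = £13,217,920.40.
So DOL = total CM / EBIT = £26,827,420.40 / £13,217,920.40 = 2.0296.

2.03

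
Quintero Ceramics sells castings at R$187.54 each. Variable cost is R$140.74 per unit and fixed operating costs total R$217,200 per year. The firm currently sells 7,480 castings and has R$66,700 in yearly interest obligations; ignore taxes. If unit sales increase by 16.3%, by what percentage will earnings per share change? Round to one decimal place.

Total contribution margin = 7,480 × R$46.80 = R$350,064.00.
Subtracting fixed costs: EBIT = R$350,064.00 − R$217,200 = R$132,864.00.
Interest = R$66,700.00, so EBIT − I = R$66,164.00.
Degree of combined leverage = contribution ÷ (EBIT − I) = R$350,064.00 ÷ R$66,164.00 = 5.2909.
%ΔEPS = DCL × %ΔSales = 5.2909 × +16.3% = +86.2%.

+86.2%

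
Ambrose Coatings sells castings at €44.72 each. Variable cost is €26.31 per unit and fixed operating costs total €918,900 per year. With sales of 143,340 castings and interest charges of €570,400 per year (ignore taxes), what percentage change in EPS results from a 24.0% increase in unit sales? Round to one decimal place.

Contribution at this volume is 143,340 × €18.41 = €2,638,889.40.
Operating income = contribution − fixed costs = €2,638,889.40 − €918,900 = €1,719,989.40.
Interest = €570,400.00, so EBIT − I = €1,149,589.40.
Degree of combined leverage = contribution ÷ (EBIT − I) = €2,638,889.40 ÷ €1,149,589.40 = 2.2955.
EPS therefore changes by 2.2955 × (+24.0%) = +55.1%.

+55.1%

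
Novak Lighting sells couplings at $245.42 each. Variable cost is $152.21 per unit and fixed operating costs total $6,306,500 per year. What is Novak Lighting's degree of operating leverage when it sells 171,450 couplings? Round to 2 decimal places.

At 171,450 units, contribution = 171,450 × $93.21 = $15,980,854.50.
Subtracting fixed costs: EBIT = $15,980,854.50 − $6,306,500 = $9,674,354.50.
Degree of operating leverage = $15,980,854.50 / $9,674,354.50 = 1.6519.

1.65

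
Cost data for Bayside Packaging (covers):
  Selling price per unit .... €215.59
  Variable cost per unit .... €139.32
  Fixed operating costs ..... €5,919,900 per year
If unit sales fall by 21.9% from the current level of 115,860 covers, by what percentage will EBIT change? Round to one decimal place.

At 115,860 units, contribution = 115,860 × €76.27 = €8,836,642.20.
Subtracting fixed costs: EBIT = €8,836,642.20 − €5,919,900 = €2,916,742.20.
DOL = contribution ÷ EBIT = €8,836,642.20 ÷ €2,916,742.20 = 3.0296.
Operating income changes by 3.0296 × -21.9% = -66.3%.

-66.3%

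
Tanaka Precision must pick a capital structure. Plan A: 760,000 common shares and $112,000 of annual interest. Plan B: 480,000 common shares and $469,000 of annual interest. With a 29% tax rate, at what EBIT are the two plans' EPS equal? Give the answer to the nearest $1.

$1,081,000

Set EPS_A = EPS_B: (EBIT − $112,000)(1 − 0.29) ÷ 760,000 = (EBIT − $469,000)(1 − 0.29) ÷ 480,000.
The (1 − t) factor cancels: (EBIT − 112,000) × 480,000 = (EBIT − 469,000) × 760,000.
EBIT × (760,000 − 480,000) = 469,000 × 760,000 − 112,000 × 480,000 = 302,680,000,000, so EBIT = 302,680,000,000 ÷ 280,000 = 1,081,000.00.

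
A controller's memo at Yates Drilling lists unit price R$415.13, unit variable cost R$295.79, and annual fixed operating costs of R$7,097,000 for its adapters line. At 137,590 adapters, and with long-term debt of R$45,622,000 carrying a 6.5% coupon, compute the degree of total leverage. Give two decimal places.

At 137,590 units, contribution = 137,590 × R$119.34 = R$16,419,990.60.
EBIT = R$16,419,990.60 − R$7,097,000 = R$9,322,990.60. Interest = R$2,965,430.00.
DOL = R$16,419,990.60 ÷ R$9,322,990.60 = 1.7612; DFL = R$9,322,990.60 ÷ R$6,357,560.60 = 1.4664.
Combined leverage = 1.7612 × 1.4664 = 2.5826.

2.58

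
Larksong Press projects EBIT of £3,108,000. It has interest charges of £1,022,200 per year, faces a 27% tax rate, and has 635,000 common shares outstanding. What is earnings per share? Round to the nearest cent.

£2.40

Interest = £1,022,200.00, so EBT = £3,108,000 − £1,022,200.00 = £2,085,800.00.
Net income = £2,085,800.00 × (1 − 0.27) = £1,522,634.00.
EPS = £1,522,634.00 ÷ 635,000 = £2.40.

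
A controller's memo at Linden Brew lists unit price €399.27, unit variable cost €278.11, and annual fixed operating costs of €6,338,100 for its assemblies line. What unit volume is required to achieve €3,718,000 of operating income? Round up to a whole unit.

Each unit contributes €399.27 − €278.11 = €121.16.
Need Q such that Q × €121.16 − €6,338,100 = €3,718,000, i.e. Q = €10,056,100 / €121.16 = 82,998.51 → 82,999.

82,999 assemblies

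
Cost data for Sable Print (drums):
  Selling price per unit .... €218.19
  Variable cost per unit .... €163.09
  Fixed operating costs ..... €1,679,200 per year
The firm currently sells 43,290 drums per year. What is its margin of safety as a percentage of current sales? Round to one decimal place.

Unit CM = price − variable cost = €218.19 − €163.09 = €55.10. Break-even units = €1,679,200 ÷ €55.10 = 30,475.50; break-even revenue = 30,475.50 × €218.19 = €6,649,449.15.
Actual sales revenue = 43,290 × €218.19 = €9,445,445.10.
Margin of safety = (€9,445,445.10 − €6,649,449.15) ÷ €9,445,445.10 = 29.6%.

29.6%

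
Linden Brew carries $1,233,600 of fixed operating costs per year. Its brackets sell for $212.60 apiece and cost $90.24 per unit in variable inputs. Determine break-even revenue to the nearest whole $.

$2,143,375

CM per unit = $212.60 − $90.24 = $122.36; CM ratio = $122.36 / $212.60 = 0.5755.
Break-even revenue = fixed costs × price ÷ CM = $1,233,600 × $212.60 ÷ $122.36 = $2,143,375.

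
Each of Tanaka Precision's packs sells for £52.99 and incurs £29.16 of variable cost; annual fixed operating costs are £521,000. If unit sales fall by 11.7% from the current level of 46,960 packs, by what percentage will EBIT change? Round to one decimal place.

Contribution at this volume is 46,960 × £23.83 = £1,119,056.80.
EBIT = £1,119,056.80 − £521,000 = £598,056.80.
Degree of operating leverage = £1,119,056.80 / £598,056.80 = 1.8712.
%ΔEBIT = DOL × %ΔSales = 1.8712 × -11.7% = -21.9%.

-21.9%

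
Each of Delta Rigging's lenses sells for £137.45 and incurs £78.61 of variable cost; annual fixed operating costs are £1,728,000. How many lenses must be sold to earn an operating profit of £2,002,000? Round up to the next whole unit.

Unit CM = price − variable cost = £137.45 − £78.61 = £58.84.
Need Q such that Q × £58.84 − £1,728,000 = £2,002,000, i.e. Q = £3,730,000 / £58.84 = 63,392.25 → 63,393.

63,393 lenses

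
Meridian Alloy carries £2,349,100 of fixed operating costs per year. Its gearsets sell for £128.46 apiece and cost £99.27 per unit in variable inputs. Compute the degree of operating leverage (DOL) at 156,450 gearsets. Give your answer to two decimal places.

2.06

Total contribution margin = 156,450 × £29.19 = £4,566,775.50.
EBIT = £4,566,775.50 − £2,349,100 = £2,217,675.50.
So DOL = total CM / EBIT = £4,566,775.50 / £2,217,675.50 = 2.0593.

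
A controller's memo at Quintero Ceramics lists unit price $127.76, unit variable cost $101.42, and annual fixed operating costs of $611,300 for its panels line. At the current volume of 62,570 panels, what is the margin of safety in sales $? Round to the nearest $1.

Unit CM = price − variable cost = $127.76 − $101.42 = $26.34. Break-even units = $611,300 ÷ $26.34 = 23,208.05; break-even revenue = 23,208.05 × $127.76 = $2,965,060.29.
Current sales = 62,570 × $127.76 = $7,993,943.20.
Margin of safety = $7,993,943.20 − $2,965,060.29 = $5,028,883.

$5,028,883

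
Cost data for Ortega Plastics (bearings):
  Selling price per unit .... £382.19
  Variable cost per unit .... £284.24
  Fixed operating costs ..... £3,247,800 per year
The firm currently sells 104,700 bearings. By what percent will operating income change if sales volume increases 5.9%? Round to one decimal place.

+8.6%

At 104,700 units, contribution = 104,700 × £97.95 = £10,255,365.00.
EBIT = £10,255,365.00 − £3,247,800 = £7,007,565.00.
DOL = contribution ÷ EBIT = £10,255,365.00 ÷ £7,007,565.00 = 1.4635.
So EBIT moves 1.4635 × (+5.9%) = +8.6%.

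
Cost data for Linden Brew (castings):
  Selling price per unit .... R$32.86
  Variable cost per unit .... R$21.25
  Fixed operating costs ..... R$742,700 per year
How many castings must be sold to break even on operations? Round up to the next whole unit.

Each unit contributes R$32.86 − R$21.25 = R$11.61.
Break-even volume = fixed costs ÷ CM per unit = R$742,700 ÷ R$11.61 = 63,970.71, so 63,971 castings.

63,971 castings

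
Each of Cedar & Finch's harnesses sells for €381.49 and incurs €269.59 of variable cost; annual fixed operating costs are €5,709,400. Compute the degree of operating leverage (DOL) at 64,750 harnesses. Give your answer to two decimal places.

4.72

Total contribution margin = 64,750 × €111.90 = €7,245,525.00.
Operating income = contribution − fixed costs = €7,245,525.00 − €5,709,400 = €1,536,125.00.
Degree of operating leverage = €7,245,525.00 / €1,536,125.00 = 4.7168.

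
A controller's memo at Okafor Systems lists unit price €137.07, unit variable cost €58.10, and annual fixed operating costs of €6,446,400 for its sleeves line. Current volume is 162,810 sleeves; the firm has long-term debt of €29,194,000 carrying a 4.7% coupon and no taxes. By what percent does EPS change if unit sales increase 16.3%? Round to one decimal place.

+41.6%

Total contribution margin = 162,810 × €78.97 = €12,857,105.70.
EBIT = €12,857,105.70 − €6,446,400 = €6,410,705.70.
After interest of €1,372,118.00, pre-tax earnings = €5,038,587.70.
Degree of combined leverage = contribution ÷ (EBIT − I) = €12,857,105.70 ÷ €5,038,587.70 = 2.5517.
EPS therefore changes by 2.5517 × (+16.3%) = +41.6%.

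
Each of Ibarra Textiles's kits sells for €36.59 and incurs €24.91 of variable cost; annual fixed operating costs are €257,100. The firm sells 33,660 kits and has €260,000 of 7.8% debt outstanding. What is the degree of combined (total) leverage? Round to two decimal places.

3.40

At 33,660 units, contribution = 33,660 × €11.68 = €393,148.80.
Operating income = contribution − fixed costs = €393,148.80 − €257,100 = €136,048.80. Interest = €20,280.00, so EBIT − I = €115,768.80.
Degree of total leverage = total CM / (EBIT − interest) = €393,148.80 / €115,768.80 = 3.3960.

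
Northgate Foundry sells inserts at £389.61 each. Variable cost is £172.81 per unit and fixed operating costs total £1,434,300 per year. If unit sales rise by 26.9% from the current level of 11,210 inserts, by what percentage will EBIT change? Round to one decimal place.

+65.6%

At 11,210 units, contribution = 11,210 × £216.80 = £2,430,328.00.
Subtracting fixed costs: EBIT = £2,430,328.00 − £1,434,300 = £996,028.00.
DOL = contribution ÷ EBIT = £2,430,328.00 ÷ £996,028.00 = 2.4400.
Operating income changes by 2.4400 × +26.9% = +65.6%.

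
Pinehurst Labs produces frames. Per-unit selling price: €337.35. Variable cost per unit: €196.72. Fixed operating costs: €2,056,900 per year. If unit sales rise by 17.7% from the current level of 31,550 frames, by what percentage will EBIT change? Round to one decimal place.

Total contribution margin = 31,550 × €140.63 = €4,436,876.50.
EBIT = €4,436,876.50 − €2,056,900 = €2,379,976.50.
DOL = contribution ÷ EBIT = €4,436,876.50 ÷ €2,379,976.50 = 1.8643.
So EBIT moves 1.8643 × (+17.7%) = +33.0%.

+33.0%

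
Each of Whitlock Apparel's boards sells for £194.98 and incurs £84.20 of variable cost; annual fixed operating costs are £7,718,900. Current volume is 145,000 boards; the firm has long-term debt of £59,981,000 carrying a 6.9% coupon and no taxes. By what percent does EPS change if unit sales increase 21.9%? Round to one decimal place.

At 145,000 units, contribution = 145,000 × £110.78 = £16,063,100.00.
Subtracting fixed costs: EBIT = £16,063,100.00 − £7,718,900 = £8,344,200.00.
Interest = £4,138,689.00, so EBIT − I = £4,205,511.00.
Degree of combined leverage = contribution ÷ (EBIT − I) = £16,063,100.00 ÷ £4,205,511.00 = 3.8195.
%ΔEPS = DCL × %ΔSales = 3.8195 × +21.9% = +83.6%.

+83.6%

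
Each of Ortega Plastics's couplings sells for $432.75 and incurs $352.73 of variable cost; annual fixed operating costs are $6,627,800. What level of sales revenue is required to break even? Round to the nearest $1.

CM per unit = $432.75 − $352.73 = $80.02; CM ratio = $80.02 / $432.75 = 0.1849.
Break-even sales = FC ÷ CM ratio = $6,627,800 × $432.75 / $80.02 = $35,843,295.

$35,843,295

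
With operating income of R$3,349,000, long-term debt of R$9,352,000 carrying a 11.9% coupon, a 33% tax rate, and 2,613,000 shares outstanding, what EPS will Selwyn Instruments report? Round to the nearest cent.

Interest = R$1,112,888.00, so EBT = R$3,349,000 − R$1,112,888.00 = R$2,236,112.00.
Net income = R$2,236,112.00 × (1 − 0.33) = R$1,498,195.04.
EPS = R$1,498,195.04 ÷ 2,613,000 = R$0.57.

R$0.57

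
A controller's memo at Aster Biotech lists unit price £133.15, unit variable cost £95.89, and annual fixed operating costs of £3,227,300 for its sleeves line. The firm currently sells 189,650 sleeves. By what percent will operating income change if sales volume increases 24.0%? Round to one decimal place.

Contribution at this volume is 189,650 × £37.26 = £7,066,359.00.
EBIT = £7,066,359.00 − £3,227,300 = £3,839,059.00.
DOL = contribution ÷ EBIT = £7,066,359.00 ÷ £3,839,059.00 = 1.8406.
%ΔEBIT = DOL × %ΔSales = 1.8406 × +24.0% = +44.2%.

+44.2%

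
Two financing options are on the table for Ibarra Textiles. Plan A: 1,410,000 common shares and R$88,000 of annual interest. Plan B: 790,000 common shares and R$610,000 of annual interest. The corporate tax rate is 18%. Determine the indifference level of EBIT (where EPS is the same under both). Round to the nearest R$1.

At indifference, (EBIT − 88,000)(1 − t)/1,410,000 = (EBIT − 610,000)(1 − t)/790,000.
Cancelling (1 − t) and cross-multiplying: 790,000·(EBIT − 88,000) = 1,410,000·(EBIT − 610,000).
EBIT × (1,410,000 − 790,000) = 610,000 × 1,410,000 − 88,000 × 790,000 = 790,580,000,000, so EBIT = 790,580,000,000 ÷ 620,000 = 1,275,129.03.

R$1,275,129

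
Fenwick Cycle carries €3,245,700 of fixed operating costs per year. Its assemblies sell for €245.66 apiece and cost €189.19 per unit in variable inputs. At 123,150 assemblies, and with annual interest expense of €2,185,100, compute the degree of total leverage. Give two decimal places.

4.56

At 123,150 units, contribution = 123,150 × €56.47 = €6,954,280.50.
Operating income = contribution − fixed costs = €6,954,280.50 − €3,245,700 = €3,708,580.50. Interest = €2,185,100.00, so EBIT − I = €1,523,480.50.
DCL = contribution ÷ (EBIT − I) = €6,954,280.50 ÷ €1,523,480.50 = 4.5647.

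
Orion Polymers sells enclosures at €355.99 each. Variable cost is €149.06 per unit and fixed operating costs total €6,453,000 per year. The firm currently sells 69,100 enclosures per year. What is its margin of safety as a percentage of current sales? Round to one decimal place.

54.9%

Each unit contributes €355.99 − €149.06 = €206.93. Break-even units = €6,453,000 ÷ €206.93 = 31,184.46; break-even revenue = 31,184.46 × €355.99 = €11,101,355.39.
Current sales = 69,100 × €355.99 = €24,598,909.00.
Margin of safety = (€24,598,909.00 − €11,101,355.39) ÷ €24,598,909.00 = 54.9%.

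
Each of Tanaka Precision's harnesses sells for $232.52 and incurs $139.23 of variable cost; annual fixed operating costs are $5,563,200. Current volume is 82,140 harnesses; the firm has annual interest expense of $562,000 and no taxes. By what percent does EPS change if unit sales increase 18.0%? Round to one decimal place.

Total contribution margin = 82,140 × $93.29 = $7,662,840.60.
EBIT = $7,662,840.60 − $5,563,200 = $2,099,640.60.
Interest = $562,000.00, so EBIT − I = $1,537,640.60.
DCL = total CM / (EBIT − I) = $7,662,840.60 / $1,537,640.60 = 4.9835.
EPS therefore changes by 4.9835 × (+18.0%) = +89.7%.

+89.7%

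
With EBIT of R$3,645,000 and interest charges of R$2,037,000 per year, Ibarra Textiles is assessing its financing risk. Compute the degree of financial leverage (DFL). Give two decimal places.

2.27

Annual interest charges come to R$2,037,000.00.
Degree of financial leverage = EBIT / (EBIT − interest) = R$3,645,000 / R$1,608,000.00 = 2.2668.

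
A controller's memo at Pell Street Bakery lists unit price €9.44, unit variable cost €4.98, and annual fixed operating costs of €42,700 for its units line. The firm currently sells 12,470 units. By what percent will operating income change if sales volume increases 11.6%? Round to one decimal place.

At 12,470 units, contribution = 12,470 × €4.46 = €55,616.20.
Operating income = contribution − fixed costs = €55,616.20 − €42,700 = €12,916.20.
Degree of operating leverage = €55,616.20 / €12,916.20 = 4.3059.
%ΔEBIT = DOL × %ΔSales = 4.3059 × +11.6% = +49.9%.

+49.9%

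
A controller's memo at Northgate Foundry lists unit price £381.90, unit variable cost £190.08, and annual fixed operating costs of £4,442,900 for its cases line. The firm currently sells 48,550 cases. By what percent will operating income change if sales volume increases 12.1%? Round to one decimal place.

At 48,550 units, contribution = 48,550 × £191.82 = £9,312,861.00.
EBIT = £9,312,861.00 − £4,442,900 = £4,869,961.00.
Degree of operating leverage = £9,312,861.00 / £4,869,961.00 = 1.9123.
So EBIT moves 1.9123 × (+12.1%) = +23.1%.

+23.1%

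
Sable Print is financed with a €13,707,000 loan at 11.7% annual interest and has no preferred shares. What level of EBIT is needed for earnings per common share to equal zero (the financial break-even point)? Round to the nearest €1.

€1,603,719

Annual interest = 11.7% × €13,707,000 = €1,603,719.00.
Without preferred stock the financial break-even is simply EBIT = interest = €1,603,719.00.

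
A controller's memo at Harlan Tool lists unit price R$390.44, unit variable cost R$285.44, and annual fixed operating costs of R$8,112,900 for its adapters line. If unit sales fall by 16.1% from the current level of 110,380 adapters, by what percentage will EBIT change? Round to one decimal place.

-53.7%

Contribution at this volume is 110,380 × R$105.00 = R$11,589,900.00.
Subtracting fixed costs: EBIT = R$11,589,900.00 − R$8,112,900 = R$3,477,000.00.
So DOL = total CM / EBIT = R$11,589,900.00 / R$3,477,000.00 = 3.3333.
%ΔEBIT = DOL × %ΔSales = 3.3333 × -16.1% = -53.7%.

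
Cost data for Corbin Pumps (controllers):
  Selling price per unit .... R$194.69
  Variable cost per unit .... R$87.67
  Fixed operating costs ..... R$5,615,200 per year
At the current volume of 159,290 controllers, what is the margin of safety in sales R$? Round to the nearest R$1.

Unit CM = price − variable cost = R$194.69 − R$87.67 = R$107.02. Break-even units = R$5,615,200 ÷ R$107.02 = 52,468.70; break-even revenue = 52,468.70 × R$194.69 = R$10,215,130.70.
Current sales = 159,290 × R$194.69 = R$31,012,170.10.
Margin of safety = R$31,012,170.10 − R$10,215,130.70 = R$20,797,039.

R$20,797,039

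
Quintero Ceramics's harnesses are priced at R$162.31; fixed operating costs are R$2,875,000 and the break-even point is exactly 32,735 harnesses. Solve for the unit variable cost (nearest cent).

At break-even, FC = Q × (P − VC), so P − VC = R$2,875,000 ÷ 32,735 = R$87.8265.
Variable cost per unit = R$162.31 − R$87.8265 = R$74.48.

R$74.48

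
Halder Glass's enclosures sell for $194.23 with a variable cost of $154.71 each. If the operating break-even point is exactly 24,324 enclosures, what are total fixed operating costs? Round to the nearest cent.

$961,284.48

Contribution margin per unit = $194.23 − $154.71 = $39.52.
Since BE = FC / CM, FC = 24,324 × $39.52 = $961,284.48.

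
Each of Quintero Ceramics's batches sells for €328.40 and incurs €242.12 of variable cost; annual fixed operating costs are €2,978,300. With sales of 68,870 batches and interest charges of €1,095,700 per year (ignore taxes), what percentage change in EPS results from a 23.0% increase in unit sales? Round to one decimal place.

Contribution at this volume is 68,870 × €86.28 = €5,942,103.60.
Operating income = contribution − fixed costs = €5,942,103.60 − €2,978,300 = €2,963,803.60.
Interest = €1,095,700.00, so EBIT − I = €1,868,103.60.
Degree of combined leverage = contribution ÷ (EBIT − I) = €5,942,103.60 ÷ €1,868,103.60 = 3.1808.
%ΔEPS = DCL × %ΔSales = 3.1808 × +23.0% = +73.2%.

+73.2%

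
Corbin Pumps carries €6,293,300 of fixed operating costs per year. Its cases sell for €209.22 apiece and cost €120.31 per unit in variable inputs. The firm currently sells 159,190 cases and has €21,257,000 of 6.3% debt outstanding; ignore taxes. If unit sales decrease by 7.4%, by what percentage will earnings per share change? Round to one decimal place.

Total contribution margin = 159,190 × €88.91 = €14,153,582.90.
EBIT = €14,153,582.90 − €6,293,300 = €7,860,282.90.
Interest = €1,339,191.00, so EBIT − I = €6,521,091.90.
DCL = total CM / (EBIT − I) = €14,153,582.90 / €6,521,091.90 = 2.1704.
EPS therefore changes by 2.1704 × (-7.4%) = -16.1%.

-16.1%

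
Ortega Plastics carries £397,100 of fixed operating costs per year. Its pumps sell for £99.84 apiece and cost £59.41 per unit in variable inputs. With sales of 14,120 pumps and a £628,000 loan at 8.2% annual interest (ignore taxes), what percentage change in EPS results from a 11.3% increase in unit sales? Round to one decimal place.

Total contribution margin = 14,120 × £40.43 = £570,871.60.
Subtracting fixed costs: EBIT = £570,871.60 − £397,100 = £173,771.60.
After interest of £51,496.00, pre-tax earnings = £122,275.60.
DCL = total CM / (EBIT − I) = £570,871.60 / £122,275.60 = 4.6687.
EPS therefore changes by 4.6687 × (+11.3%) = +52.8%.

+52.8%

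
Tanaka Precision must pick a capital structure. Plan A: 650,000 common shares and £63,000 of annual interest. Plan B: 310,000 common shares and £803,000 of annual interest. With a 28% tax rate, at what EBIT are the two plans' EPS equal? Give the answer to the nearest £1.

At indifference, (EBIT − 63,000)(1 − t)/650,000 = (EBIT − 803,000)(1 − t)/310,000.
Cancelling (1 − t) and cross-multiplying: 310,000·(EBIT − 63,000) = 650,000·(EBIT − 803,000).
EBIT × (650,000 − 310,000) = 803,000 × 650,000 − 63,000 × 310,000 = 502,420,000,000, so EBIT = 502,420,000,000 ÷ 340,000 = 1,477,705.88.

£1,477,706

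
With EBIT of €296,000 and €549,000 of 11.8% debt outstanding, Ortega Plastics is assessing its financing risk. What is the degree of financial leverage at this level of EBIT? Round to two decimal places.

Annual interest charges come to €64,782.00.
DFL = EBIT ÷ (EBIT − I) = €296,000 ÷ (€296,000 − €64,782.00) = €296,000 ÷ €231,218.00 = 1.2802.

1.28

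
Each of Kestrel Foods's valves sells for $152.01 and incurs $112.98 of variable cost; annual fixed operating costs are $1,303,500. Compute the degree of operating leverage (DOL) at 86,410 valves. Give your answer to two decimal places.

1.63

Contribution at this volume is 86,410 × $39.03 = $3,372,582.30.
Operating income = contribution − fixed costs = $3,372,582.30 − $1,303,500 = $2,069,082.30.
DOL = contribution ÷ EBIT = $3,372,582.30 ÷ $2,069,082.30 = 1.6300.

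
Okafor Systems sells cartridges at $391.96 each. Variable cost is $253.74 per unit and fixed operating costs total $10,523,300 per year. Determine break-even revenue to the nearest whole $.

$29,841,649

Contribution margin per unit = $391.96 − $253.74 = $138.22, a CM ratio of $138.22 ÷ $391.96 = 0.3526.
Break-even sales = FC ÷ CM ratio = $10,523,300 × $391.96 / $138.22 = $29,841,649.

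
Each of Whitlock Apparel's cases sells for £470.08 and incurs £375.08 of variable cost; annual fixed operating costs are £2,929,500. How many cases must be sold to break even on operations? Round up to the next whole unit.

30,837 cases

Unit CM = price − variable cost = £470.08 − £375.08 = £95.00.
Units to break even: £2,929,500 ÷ £95.00 = 30,836.84, rounded up to 30,837.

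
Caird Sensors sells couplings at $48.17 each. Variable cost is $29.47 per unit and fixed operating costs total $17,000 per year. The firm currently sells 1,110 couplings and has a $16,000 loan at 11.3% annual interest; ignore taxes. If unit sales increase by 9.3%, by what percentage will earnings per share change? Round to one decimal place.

+99.0%

At 1,110 units, contribution = 1,110 × $18.70 = $20,757.00.
Subtracting fixed costs: EBIT = $20,757.00 − $17,000 = $3,757.00.
Interest = $1,808.00, so EBIT − I = $1,949.00.
DCL = total CM / (EBIT − I) = $20,757.00 / $1,949.00 = 10.6501.
EPS therefore changes by 10.6501 × (+9.3%) = +99.0%.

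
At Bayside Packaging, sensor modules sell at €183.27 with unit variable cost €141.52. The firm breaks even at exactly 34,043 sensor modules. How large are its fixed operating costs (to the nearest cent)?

€1,421,295.25

Unit CM = price − variable cost = €183.27 − €141.52 = €41.75.
Fixed costs = break-even units × CM = 34,043 × €41.75 = €1,421,295.25.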